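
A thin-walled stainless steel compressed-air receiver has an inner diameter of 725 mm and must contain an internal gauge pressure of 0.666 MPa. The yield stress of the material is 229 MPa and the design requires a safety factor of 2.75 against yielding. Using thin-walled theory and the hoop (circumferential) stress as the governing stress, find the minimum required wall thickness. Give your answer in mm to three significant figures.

t = 2.90 mm

σ_allow = 229/2.75 = 83.27 MPa.
Hoop stress σ_h = pD/(2t), so t = pD/(2σ_allow) = 0.666×725/(2×83.27) = 2.899 mm.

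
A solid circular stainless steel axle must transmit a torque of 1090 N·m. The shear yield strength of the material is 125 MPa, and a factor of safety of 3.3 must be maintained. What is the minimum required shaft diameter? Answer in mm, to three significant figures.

d = 52.7 mm

Allowable shear stress τ_allow = 125/3.3 = 37.88 MPa.
For a solid shaft τ = 16T/(πd³), so d³ = 16T/(π τ_allow) = 16×1090000/(π×37.88) = 146600 mm³.
d = (146600)^(1/3) = 52.72 mm.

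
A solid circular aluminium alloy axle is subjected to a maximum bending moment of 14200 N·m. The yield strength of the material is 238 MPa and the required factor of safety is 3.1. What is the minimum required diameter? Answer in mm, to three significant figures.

d = 124 mm

σ_allow = 238/3.1 = 76.77 MPa.
For a solid circular section σ = 32M/(πd³), so d³ = 32M/(π σ_allow) = 32×1.4200×10^7/(π×76.77) = 1.884×10^6 mm³.
d = 123.5 mm.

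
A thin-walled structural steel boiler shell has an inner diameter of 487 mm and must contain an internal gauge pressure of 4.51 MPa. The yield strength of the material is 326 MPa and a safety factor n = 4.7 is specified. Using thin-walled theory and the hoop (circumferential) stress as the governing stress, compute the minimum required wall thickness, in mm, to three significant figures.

t = 15.8 mm

σ_allow = 326/4.7 = 69.36 MPa.
Hoop stress σ_h = pD/(2t), so t = pD/(2σ_allow) = 4.51×487/(2×69.36) = 15.83 mm.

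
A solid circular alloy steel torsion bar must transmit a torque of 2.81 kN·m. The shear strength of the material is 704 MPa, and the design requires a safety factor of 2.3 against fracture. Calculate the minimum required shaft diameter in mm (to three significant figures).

Allowable shear stress τ_allow = 704/2.3 = 306.1 MPa.
For a solid shaft τ = 16T/(πd³), so d³ = 16T/(π τ_allow) = 16×2810000/(π×306.1) = 46760 mm³.
d = (46760)^(1/3) = 36.03 mm.

d = 36.0 mm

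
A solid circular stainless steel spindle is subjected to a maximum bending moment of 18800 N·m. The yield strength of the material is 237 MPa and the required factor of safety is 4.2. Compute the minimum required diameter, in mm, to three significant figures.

d = 150 mm

σ_allow = 237/4.2 = 56.43 MPa.
For a solid circular section σ = 32M/(πd³), so d³ = 32M/(π σ_allow) = 32×1.8800×10^7/(π×56.43) = 3.394×10^6 mm³.
d = 150.3 mm.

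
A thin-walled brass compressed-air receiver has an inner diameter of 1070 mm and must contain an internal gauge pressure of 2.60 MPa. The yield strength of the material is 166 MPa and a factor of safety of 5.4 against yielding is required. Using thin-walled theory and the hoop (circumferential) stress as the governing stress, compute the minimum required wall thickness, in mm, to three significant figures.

t = 45.2 mm

σ_allow = 166/5.4 = 30.74 MPa.
Hoop stress σ_h = pD/(2t), so t = pD/(2σ_allow) = 2.60×1070/(2×30.74) = 45.25 mm.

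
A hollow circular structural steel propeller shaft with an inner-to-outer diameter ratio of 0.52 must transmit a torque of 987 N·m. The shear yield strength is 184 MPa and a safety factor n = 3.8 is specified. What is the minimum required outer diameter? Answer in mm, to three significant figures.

d_o = 48.2 mm

τ_allow = 184/3.8 = 48.42 MPa.
For a hollow shaft τ = 16T/[πd_o³(1−k⁴)] with k = 0.52, so 1−k⁴ = 0.9269.
d_o³ = 16T/[π τ_allow (1−k⁴)] = 16×987000/(π×48.42×0.9269) = 112000 mm³.
d_o = 48.20 mm.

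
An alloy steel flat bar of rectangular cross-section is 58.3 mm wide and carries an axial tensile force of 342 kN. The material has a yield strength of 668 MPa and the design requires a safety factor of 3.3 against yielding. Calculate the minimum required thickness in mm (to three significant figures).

t = 29.0 mm

σ_allow = 668/3.3 = 202.4 MPa.
Required area A = F/σ_allow = 342000/202.4 = 1690 mm².
t = A/w = 1690/58.3 = 28.98 mm.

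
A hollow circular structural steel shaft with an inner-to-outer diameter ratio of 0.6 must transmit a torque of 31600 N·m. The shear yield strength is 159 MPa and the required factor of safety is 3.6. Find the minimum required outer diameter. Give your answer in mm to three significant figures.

d_o = 161 mm

τ_allow = 159/3.6 = 44.17 MPa.
For a hollow shaft τ = 16T/[πd_o³(1−k⁴)] with k = 0.6, so 1−k⁴ = 0.8704.
d_o³ = 16T/[π τ_allow (1−k⁴)] = 16×3.1600×10^7/(π×44.17×0.8704) = 4.186×10^6 mm³.
d_o = 161.2 mm.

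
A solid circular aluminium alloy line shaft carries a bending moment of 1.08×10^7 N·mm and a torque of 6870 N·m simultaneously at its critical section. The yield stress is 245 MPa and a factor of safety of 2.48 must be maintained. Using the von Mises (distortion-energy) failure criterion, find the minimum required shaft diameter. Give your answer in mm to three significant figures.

σ_allow = σ_y/n = 245/2.48 = 98.79 MPa.
For a solid shaft σ_b = 32M/(πd³) and τ = 16T/(πd³), so the von Mises stress is σ' = (16/πd³)·√(4M²+3T²).
√(4M²+3T²) = √(4×(1.080×10^7)² + 3×(6.870×10^6)²) = 2.466×10^7 N·mm.
d³ = 16×2.466×10^7/(π×98.79) = 1.271×10^6 mm³.
d = 108.3 mm.

d = 108 mm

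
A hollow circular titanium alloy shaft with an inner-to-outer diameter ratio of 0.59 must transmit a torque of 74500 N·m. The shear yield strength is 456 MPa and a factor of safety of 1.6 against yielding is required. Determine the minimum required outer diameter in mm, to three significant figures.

τ_allow = 456/1.6 = 285.0 MPa.
For a hollow shaft τ = 16T/[πd_o³(1−k⁴)] with k = 0.59, so 1−k⁴ = 0.8788.
d_o³ = 16T/[π τ_allow (1−k⁴)] = 16×7.4500×10^7/(π×285.0×0.8788) = 1.515×10^6 mm³.
d_o = 114.8 mm.

d_o = 115 mm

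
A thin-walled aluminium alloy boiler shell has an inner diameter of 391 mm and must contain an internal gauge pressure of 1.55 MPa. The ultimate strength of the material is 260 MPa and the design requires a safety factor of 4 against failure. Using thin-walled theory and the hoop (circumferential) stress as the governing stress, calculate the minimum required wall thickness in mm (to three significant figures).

t = 4.66 mm

σ_allow = 260/4 = 65.00 MPa.
Hoop stress σ_h = pD/(2t), so t = pD/(2σ_allow) = 1.55×391/(2×65.00) = 4.662 mm.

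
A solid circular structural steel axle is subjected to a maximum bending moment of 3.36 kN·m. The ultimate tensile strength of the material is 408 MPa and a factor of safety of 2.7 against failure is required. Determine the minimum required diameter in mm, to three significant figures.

d = 61.0 mm

σ_allow = 408/2.7 = 151.1 MPa.
For a solid circular section σ = 32M/(πd³), so d³ = 32M/(π σ_allow) = 32×3360000/(π×151.1) = 226500 mm³.
d = 60.96 mm.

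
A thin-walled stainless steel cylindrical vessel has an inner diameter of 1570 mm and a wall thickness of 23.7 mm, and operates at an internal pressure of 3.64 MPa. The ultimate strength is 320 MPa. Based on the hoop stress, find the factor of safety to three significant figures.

n = 2.65

σ_h = pD/(2t) = 3.64×1570/(2×23.7) = 120.6 MPa.
n = 320/120.6 = 2.654.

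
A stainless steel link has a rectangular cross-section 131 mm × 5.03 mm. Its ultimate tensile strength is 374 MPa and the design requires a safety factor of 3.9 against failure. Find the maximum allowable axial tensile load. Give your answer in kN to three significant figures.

F_allow = 63.2 kN

σ_allow = 374/3.9 = 95.90 MPa.
A = 131×5.03 = 658.9 mm².
F_allow = σ_allow × A = 95.90×658.9 = 63190 N.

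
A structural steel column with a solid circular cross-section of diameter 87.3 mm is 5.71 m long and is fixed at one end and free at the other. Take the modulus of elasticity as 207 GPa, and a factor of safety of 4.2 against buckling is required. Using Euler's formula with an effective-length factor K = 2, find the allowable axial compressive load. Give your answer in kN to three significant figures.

P_allow = 10.6 kN

I = πd⁴/64 = π×87.3⁴/64 = 2.851×10^6 mm⁴.
Effective length L_e = KL = 2×5.71 m = 11420 mm.
Euler critical load P_cr = π²EI/L_e² = π²×207000×2.851×10^6/11420² = 44660 N.
P_allow = P_cr/n = 44660/4.2 = 10630 N.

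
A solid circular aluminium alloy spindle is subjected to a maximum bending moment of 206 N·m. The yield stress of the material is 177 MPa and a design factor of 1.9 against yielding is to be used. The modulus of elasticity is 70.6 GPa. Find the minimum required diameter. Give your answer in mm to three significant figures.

σ_allow = 177/1.9 = 93.16 MPa.
For a solid circular section σ = 32M/(πd³), so d³ = 32M/(π σ_allow) = 32×206000/(π×93.16) = 22520 mm³.
d = 28.24 mm.

d = 28.2 mm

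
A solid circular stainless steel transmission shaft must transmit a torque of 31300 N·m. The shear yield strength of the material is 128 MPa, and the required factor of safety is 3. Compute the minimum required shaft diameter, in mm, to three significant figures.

d = 155 mm

Allowable shear stress τ_allow = 128/3 = 42.67 MPa.
For a solid shaft τ = 16T/(πd³), so d³ = 16T/(π τ_allow) = 16×3.1300×10^7/(π×42.67) = 3.736×10^6 mm³.
d = (3.736×10^6)^(1/3) = 155.2 mm.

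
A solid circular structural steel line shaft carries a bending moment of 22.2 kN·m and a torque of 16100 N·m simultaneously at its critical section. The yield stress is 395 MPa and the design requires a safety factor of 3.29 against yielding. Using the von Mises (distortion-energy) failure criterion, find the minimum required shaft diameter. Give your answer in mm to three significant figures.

d = 131 mm

σ_allow = σ_y/n = 395/3.29 = 120.1 MPa.
For a solid shaft σ_b = 32M/(πd³) and τ = 16T/(πd³), so the von Mises stress is σ' = (16/πd³)·√(4M²+3T²).
√(4M²+3T²) = √(4×(2.220×10^7)² + 3×(1.610×10^7)²) = 5.243×10^7 N·mm.
d³ = 16×5.243×10^7/(π×120.1) = 2.224×10^6 mm³.
d = 130.5 mm.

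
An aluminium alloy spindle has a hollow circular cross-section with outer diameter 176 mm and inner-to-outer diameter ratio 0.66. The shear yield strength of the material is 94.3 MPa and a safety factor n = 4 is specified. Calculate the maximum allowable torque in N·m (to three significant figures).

τ_allow = 94.3/4 = 23.57 MPa.
For a hollow shaft T_allow = τ_allow·πd_o³(1−k⁴)/16 with 1−k⁴ = 0.8103, so πd_o³(1−k⁴)/16 = 867300 mm³.
T_allow = 23.57×867300 = 2.045×10^7 N·mm = 20450 N·m.

T_allow = 20400 N·m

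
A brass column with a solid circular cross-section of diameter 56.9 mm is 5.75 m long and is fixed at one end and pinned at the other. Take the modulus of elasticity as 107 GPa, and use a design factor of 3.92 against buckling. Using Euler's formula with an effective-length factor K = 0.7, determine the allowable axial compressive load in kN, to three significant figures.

I = πd⁴/64 = π×56.9⁴/64 = 514500 mm⁴.
Effective length L_e = KL = 0.7×5.75 m = 4025 mm.
Euler critical load P_cr = π²EI/L_e² = π²×107000×514500/4025² = 33540 N.
P_allow = P_cr/n = 33540/3.92 = 8556 N.

P_allow = 8.56 kN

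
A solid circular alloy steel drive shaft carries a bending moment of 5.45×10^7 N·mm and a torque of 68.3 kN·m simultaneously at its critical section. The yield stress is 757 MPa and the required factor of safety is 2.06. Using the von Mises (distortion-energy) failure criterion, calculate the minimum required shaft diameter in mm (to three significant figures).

d = 131 mm

σ_allow = σ_y/n = 757/2.06 = 367.5 MPa.
For a solid shaft σ_b = 32M/(πd³) and τ = 16T/(πd³), so the von Mises stress is σ' = (16/πd³)·√(4M²+3T²).
√(4M²+3T²) = √(4×(5.450×10^7)² + 3×(6.830×10^7)²) = 1.609×10^8 N·mm.
d³ = 16×1.609×10^8/(π×367.5) = 2.229×10^6 mm³.
d = 130.6 mm.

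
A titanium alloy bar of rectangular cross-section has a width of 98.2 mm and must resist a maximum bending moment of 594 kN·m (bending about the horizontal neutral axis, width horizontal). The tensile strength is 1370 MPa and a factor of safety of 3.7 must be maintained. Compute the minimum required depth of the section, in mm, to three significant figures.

σ_allow = 1370/3.7 = 370.3 MPa.
For a rectangular section σ = 6M/(bh²), so h² = 6M/(b σ_allow) = 6×5.9400×10^8/(98.2×370.3) = 98020 mm².
h = 313.1 mm.

h = 313 mm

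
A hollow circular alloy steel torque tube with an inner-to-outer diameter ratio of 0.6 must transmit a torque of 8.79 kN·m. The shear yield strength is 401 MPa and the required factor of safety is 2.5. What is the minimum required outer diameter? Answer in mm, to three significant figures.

d_o = 68.4 mm

τ_allow = 401/2.5 = 160.4 MPa.
For a hollow shaft τ = 16T/[πd_o³(1−k⁴)] with k = 0.6, so 1−k⁴ = 0.8704.
d_o³ = 16T/[π τ_allow (1−k⁴)] = 16×8790000/(π×160.4×0.8704) = 320700 mm³.
d_o = 68.45 mm.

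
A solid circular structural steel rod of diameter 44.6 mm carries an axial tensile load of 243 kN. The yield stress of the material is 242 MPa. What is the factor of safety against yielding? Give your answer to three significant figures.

n = 1.56

A = πd²/4 = 1562 mm².
σ = F/A = 243000/1562 = 155.5 MPa.
n = 242/155.5 = 1.556.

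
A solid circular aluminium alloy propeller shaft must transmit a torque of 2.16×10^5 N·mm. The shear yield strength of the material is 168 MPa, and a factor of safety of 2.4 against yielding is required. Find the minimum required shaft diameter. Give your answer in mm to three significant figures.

d = 25.0 mm

Allowable shear stress τ_allow = 168/2.4 = 70.00 MPa.
For a solid shaft τ = 16T/(πd³), so d³ = 16T/(π τ_allow) = 16×216000/(π×70.00) = 15720 mm³.
d = (15720)^(1/3) = 25.05 mm.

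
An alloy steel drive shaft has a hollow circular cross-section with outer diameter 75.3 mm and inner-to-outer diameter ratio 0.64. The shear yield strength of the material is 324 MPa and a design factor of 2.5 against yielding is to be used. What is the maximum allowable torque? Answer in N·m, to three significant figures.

τ_allow = 324/2.5 = 129.6 MPa.
For a hollow shaft T_allow = τ_allow·πd_o³(1−k⁴)/16 with 1−k⁴ = 0.8322, so πd_o³(1−k⁴)/16 = 69770 mm³.
T_allow = 129.6×69770 = 9.042×10^6 N·mm = 9042 N·m.

T_allow = 9040 N·m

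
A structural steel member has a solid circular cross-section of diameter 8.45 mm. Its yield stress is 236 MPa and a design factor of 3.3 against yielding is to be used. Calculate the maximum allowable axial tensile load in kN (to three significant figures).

σ_allow = 236/3.3 = 71.52 MPa.
A = πd²/4 = π×8.45²/4 = 56.08 mm².
F_allow = σ_allow × A = 71.52×56.08 = 4011 N.

F_allow = 4.01 kN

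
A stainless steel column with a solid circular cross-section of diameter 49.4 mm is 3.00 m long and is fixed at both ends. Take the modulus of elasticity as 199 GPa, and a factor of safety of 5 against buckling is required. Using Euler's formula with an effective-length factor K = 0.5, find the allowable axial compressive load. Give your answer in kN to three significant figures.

I = πd⁴/64 = π×49.4⁴/64 = 292300 mm⁴.
Effective length L_e = KL = 0.5×3.00 m = 1500 mm.
Euler critical load P_cr = π²EI/L_e² = π²×199000×292300/1500² = 255200 N.
P_allow = P_cr/n = 255200/5 = 51040 N.

P_allow = 51.0 kN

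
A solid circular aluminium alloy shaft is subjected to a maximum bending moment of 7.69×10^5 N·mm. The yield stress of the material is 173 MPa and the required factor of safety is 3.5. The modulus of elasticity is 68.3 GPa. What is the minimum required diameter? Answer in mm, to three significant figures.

σ_allow = 173/3.5 = 49.43 MPa.
For a solid circular section σ = 32M/(πd³), so d³ = 32M/(π σ_allow) = 32×769000/(π×49.43) = 158500 mm³.
d = 54.11 mm.

d = 54.1 mm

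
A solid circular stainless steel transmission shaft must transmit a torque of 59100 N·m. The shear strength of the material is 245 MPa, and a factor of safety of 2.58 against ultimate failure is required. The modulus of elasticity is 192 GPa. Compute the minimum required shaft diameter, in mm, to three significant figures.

Allowable shear stress τ_allow = 245/2.58 = 94.96 MPa.
For a solid shaft τ = 16T/(πd³), so d³ = 16T/(π τ_allow) = 16×5.9100×10^7/(π×94.96) = 3.170×10^6 mm³.
d = (3.170×10^6)^(1/3) = 146.9 mm.

d = 147 mm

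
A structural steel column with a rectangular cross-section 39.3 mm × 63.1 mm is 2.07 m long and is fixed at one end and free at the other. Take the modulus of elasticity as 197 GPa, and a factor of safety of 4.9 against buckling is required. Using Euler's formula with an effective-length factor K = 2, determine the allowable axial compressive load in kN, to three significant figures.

P_allow = 7.39 kN

Buckling occurs about the weak axis: I_min = h·b³/12 = 63.1×39.3³/12 = 319200 mm⁴ (b = 39.3 mm is the smaller dimension).
Effective length L_e = KL = 2×2.07 m = 4140 mm.
Euler critical load P_cr = π²EI/L_e² = π²×197000×319200/4140² = 36210 N.
P_allow = P_cr/n = 36210/4.9 = 7389 N.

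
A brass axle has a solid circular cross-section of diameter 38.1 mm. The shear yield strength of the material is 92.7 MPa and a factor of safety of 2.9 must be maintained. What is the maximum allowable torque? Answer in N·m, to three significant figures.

τ_allow = 92.7/2.9 = 31.97 MPa.
For a solid shaft T_allow = τ_allow·πd³/16; πd³/16 = π×38.1³/16 = 10860 mm³.
T_allow = 31.97×10860 = 347100 N·mm = 347.1 N·m.

T_allow = 347 N·m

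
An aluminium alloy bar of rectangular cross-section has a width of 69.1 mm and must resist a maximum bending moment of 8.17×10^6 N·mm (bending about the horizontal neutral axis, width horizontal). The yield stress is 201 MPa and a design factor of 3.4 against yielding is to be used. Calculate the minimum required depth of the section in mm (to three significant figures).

σ_allow = 201/3.4 = 59.12 MPa.
For a rectangular section σ = 6M/(bh²), so h² = 6M/(b σ_allow) = 6×8170000/(69.1×59.12) = 12000 mm².
h = 109.5 mm.

h = 110 mm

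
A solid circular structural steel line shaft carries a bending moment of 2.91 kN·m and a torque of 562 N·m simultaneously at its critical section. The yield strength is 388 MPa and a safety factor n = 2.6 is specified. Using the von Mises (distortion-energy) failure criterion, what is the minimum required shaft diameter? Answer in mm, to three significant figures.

σ_allow = σ_y/n = 388/2.6 = 149.2 MPa.
For a solid shaft σ_b = 32M/(πd³) and τ = 16T/(πd³), so the von Mises stress is σ' = (16/πd³)·√(4M²+3T²).
√(4M²+3T²) = √(4×(2.910×10^6)² + 3×(562000)²) = 5.901×10^6 N·mm.
d³ = 16×5.901×10^6/(π×149.2) = 201400 mm³.
d = 58.61 mm.

d = 58.6 mm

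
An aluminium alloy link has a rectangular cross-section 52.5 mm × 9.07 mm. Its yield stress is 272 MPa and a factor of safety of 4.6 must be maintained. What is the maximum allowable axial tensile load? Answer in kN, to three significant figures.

F_allow = 28.2 kN

σ_allow = 272/4.6 = 59.13 MPa.
A = 52.5×9.07 = 476.2 mm².
F_allow = σ_allow × A = 59.13×476.2 = 28160 N.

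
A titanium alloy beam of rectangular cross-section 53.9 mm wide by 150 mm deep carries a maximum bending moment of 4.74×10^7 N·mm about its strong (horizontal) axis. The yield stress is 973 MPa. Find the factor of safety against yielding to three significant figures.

n = 4.15

Section modulus S = bh²/6 = 53.9×150²/6 = 202100 mm³.
σ = M/S = 4.7400×10^7/202100 = 234.5 MPa.
n = 973/234.5 = 4.149.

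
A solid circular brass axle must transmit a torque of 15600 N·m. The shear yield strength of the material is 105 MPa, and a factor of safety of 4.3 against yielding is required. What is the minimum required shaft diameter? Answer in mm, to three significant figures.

d = 148 mm

Allowable shear stress τ_allow = 105/4.3 = 24.42 MPa.
For a solid shaft τ = 16T/(πd³), so d³ = 16T/(π τ_allow) = 16×1.5600×10^7/(π×24.42) = 3.254×10^6 mm³.
d = (3.254×10^6)^(1/3) = 148.2 mm.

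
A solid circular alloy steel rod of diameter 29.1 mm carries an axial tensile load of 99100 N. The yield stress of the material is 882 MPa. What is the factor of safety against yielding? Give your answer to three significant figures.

n = 5.92

A = πd²/4 = 665.1 mm².
σ = F/A = 99100/665.1 = 149.0 MPa.
n = 882/149.0 = 5.919.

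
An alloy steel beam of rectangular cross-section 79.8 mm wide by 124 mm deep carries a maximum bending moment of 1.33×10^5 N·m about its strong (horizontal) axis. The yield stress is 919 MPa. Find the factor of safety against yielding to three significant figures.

Section modulus S = bh²/6 = 79.8×124²/6 = 204500 mm³.
σ = M/S = 1.3300×10^8/204500 = 650.4 MPa.
n = 919/650.4 = 1.413.

n = 1.41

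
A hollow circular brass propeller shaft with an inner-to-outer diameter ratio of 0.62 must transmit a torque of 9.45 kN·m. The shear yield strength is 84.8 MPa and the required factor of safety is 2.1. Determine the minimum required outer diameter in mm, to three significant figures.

d_o = 112 mm

τ_allow = 84.8/2.1 = 40.38 MPa.
For a hollow shaft τ = 16T/[πd_o³(1−k⁴)] with k = 0.62, so 1−k⁴ = 0.8522.
d_o³ = 16T/[π τ_allow (1−k⁴)] = 16×9450000/(π×40.38×0.8522) = 1.399×10^6 mm³.
d_o = 111.8 mm.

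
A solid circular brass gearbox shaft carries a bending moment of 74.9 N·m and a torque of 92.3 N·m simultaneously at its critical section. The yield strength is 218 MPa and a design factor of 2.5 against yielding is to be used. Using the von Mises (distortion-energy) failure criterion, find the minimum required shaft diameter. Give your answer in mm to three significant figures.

σ_allow = σ_y/n = 218/2.5 = 87.20 MPa.
For a solid shaft σ_b = 32M/(πd³) and τ = 16T/(πd³), so the von Mises stress is σ' = (16/πd³)·√(4M²+3T²).
√(4M²+3T²) = √(4×(74900)² + 3×(92300)²) = 219100 N·mm.
d³ = 16×219100/(π×87.20) = 12800 mm³.
d = 23.39 mm.

d = 23.4 mm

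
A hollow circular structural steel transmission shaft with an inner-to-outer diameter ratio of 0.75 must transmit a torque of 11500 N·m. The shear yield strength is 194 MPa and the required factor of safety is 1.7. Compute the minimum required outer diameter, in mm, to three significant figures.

d_o = 90.9 mm

τ_allow = 194/1.7 = 114.1 MPa.
For a hollow shaft τ = 16T/[πd_o³(1−k⁴)] with k = 0.75, so 1−k⁴ = 0.6836.
d_o³ = 16T/[π τ_allow (1−k⁴)] = 16×1.1500×10^7/(π×114.1×0.6836) = 750800 mm³.
d_o = 90.89 mm.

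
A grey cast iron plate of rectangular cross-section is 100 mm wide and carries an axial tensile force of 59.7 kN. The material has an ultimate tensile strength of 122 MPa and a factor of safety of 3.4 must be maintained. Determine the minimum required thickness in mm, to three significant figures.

σ_allow = 122/3.4 = 35.88 MPa.
Required area A = F/σ_allow = 59700/35.88 = 1664 mm².
t = A/w = 1664/100 = 16.64 mm.

t = 16.6 mm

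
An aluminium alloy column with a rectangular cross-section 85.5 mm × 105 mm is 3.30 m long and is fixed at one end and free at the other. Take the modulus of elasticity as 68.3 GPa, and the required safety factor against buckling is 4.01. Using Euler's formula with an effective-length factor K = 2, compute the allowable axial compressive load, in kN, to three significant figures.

P_allow = 21.1 kN

Buckling occurs about the weak axis: I_min = h·b³/12 = 105×85.5³/12 = 5.469×10^6 mm⁴ (b = 85.5 mm is the smaller dimension).
Effective length L_e = KL = 2×3.30 m = 6600 mm.
Euler critical load P_cr = π²EI/L_e² = π²×68300×5.469×10^6/6600² = 84630 N.
P_allow = P_cr/n = 84630/4.01 = 21110 N.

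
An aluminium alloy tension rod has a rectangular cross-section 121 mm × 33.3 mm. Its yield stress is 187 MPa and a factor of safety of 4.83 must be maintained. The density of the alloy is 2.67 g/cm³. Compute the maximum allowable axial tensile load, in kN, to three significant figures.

F_allow = 156 kN

σ_allow = 187/4.83 = 38.72 MPa.
A = 121×33.3 = 4029 mm².
F_allow = σ_allow × A = 38.72×4029 = 156000 N.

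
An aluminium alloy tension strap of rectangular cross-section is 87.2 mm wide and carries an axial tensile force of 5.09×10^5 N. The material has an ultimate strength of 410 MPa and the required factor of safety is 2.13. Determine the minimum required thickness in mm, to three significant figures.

σ_allow = 410/2.13 = 192.5 MPa.
Required area A = F/σ_allow = 509000/192.5 = 2644 mm².
t = A/w = 2644/87.2 = 30.32 mm.

t = 30.3 mm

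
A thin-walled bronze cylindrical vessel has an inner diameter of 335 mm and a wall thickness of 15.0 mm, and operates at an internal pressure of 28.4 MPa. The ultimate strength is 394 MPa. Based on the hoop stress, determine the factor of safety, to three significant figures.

n = 1.24

σ_h = pD/(2t) = 28.4×335/(2×15.0) = 317.1 MPa.
n = 394/317.1 = 1.242.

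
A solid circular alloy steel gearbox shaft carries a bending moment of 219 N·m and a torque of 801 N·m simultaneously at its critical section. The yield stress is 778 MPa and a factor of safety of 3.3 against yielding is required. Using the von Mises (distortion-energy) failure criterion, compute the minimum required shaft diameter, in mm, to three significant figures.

d = 31.6 mm

σ_allow = σ_y/n = 778/3.3 = 235.8 MPa.
For a solid shaft σ_b = 32M/(πd³) and τ = 16T/(πd³), so the von Mises stress is σ' = (16/πd³)·√(4M²+3T²).
√(4M²+3T²) = √(4×(219000)² + 3×(801000)²) = 1.455×10^6 N·mm.
d³ = 16×1.455×10^6/(π×235.8) = 31430 mm³.
d = 31.56 mm.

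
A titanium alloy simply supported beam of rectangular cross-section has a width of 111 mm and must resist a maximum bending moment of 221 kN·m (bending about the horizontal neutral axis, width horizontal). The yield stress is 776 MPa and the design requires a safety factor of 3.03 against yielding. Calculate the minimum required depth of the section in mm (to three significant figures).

h = 216 mm

σ_allow = 776/3.03 = 256.1 MPa.
For a rectangular section σ = 6M/(bh²), so h² = 6M/(b σ_allow) = 6×2.2100×10^8/(111×256.1) = 46640 mm².
h = 216.0 mm.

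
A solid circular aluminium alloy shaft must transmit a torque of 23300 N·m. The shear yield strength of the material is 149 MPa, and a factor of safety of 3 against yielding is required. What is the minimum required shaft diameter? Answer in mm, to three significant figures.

d = 134 mm

Allowable shear stress τ_allow = 149/3 = 49.67 MPa.
For a solid shaft τ = 16T/(πd³), so d³ = 16T/(π τ_allow) = 16×2.3300×10^7/(π×49.67) = 2.389×10^6 mm³.
d = (2.389×10^6)^(1/3) = 133.7 mm.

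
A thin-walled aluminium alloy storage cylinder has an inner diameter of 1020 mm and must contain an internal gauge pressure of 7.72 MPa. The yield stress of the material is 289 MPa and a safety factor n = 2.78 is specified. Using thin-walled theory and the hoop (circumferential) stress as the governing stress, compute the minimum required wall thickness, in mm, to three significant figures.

t = 37.9 mm

σ_allow = 289/2.78 = 104.0 MPa.
Hoop stress σ_h = pD/(2t), so t = pD/(2σ_allow) = 7.72×1020/(2×104.0) = 37.87 mm.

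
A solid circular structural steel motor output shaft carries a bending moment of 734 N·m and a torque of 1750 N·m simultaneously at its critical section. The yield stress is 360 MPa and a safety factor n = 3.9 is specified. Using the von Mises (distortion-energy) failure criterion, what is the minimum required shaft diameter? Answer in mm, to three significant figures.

σ_allow = σ_y/n = 360/3.9 = 92.31 MPa.
For a solid shaft σ_b = 32M/(πd³) and τ = 16T/(πd³), so the von Mises stress is σ' = (16/πd³)·√(4M²+3T²).
√(4M²+3T²) = √(4×(734000)² + 3×(1.750×10^6)²) = 3.368×10^6 N·mm.
d³ = 16×3.368×10^6/(π×92.31) = 185800 mm³.
d = 57.06 mm.

d = 57.1 mm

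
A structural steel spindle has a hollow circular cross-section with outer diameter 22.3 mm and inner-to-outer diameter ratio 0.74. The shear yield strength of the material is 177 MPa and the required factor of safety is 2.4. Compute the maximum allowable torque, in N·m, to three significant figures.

T_allow = 112 N·m

τ_allow = 177/2.4 = 73.75 MPa.
For a hollow shaft T_allow = τ_allow·πd_o³(1−k⁴)/16 with 1−k⁴ = 0.7001, so πd_o³(1−k⁴)/16 = 1524 mm³.
T_allow = 73.75×1524 = 112400 N·mm = 112.4 N·m.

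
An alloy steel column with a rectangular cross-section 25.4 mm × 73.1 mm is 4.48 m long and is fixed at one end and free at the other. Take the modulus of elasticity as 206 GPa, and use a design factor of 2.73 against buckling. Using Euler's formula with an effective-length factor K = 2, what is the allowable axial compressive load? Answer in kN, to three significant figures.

P_allow = 0.926 kN

Buckling occurs about the weak axis: I_min = h·b³/12 = 73.1×25.4³/12 = 99820 mm⁴ (b = 25.4 mm is the smaller dimension).
Effective length L_e = KL = 2×4.48 m = 8960 mm.
Euler critical load P_cr = π²EI/L_e² = π²×206000×99820/8960² = 2528 N.
P_allow = P_cr/n = 2528/2.73 = 926.0 N.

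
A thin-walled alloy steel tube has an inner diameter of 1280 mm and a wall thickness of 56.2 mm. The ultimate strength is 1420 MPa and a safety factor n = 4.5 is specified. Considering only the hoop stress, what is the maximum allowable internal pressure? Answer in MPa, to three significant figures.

σ_allow = 1420/4.5 = 315.6 MPa.
σ_h = pD/(2t) → p_allow = 2σ_allow t/D = 2×315.6×56.2/1280 = 27.71 MPa.

p_allow = 27.7 MPa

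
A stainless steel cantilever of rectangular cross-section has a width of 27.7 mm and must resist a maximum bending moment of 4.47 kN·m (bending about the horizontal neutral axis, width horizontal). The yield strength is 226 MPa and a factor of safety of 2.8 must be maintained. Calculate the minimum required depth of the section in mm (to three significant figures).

h = 110 mm

σ_allow = 226/2.8 = 80.71 MPa.
For a rectangular section σ = 6M/(bh²), so h² = 6M/(b σ_allow) = 6×4470000/(27.7×80.71) = 12000 mm².
h = 109.5 mm.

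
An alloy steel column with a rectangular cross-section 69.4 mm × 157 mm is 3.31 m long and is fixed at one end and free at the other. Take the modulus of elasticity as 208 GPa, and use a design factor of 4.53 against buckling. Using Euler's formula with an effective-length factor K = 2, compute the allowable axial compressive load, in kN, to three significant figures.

Buckling occurs about the weak axis: I_min = h·b³/12 = 157×69.4³/12 = 4.373×10^6 mm⁴ (b = 69.4 mm is the smaller dimension).
Effective length L_e = KL = 2×3.31 m = 6620 mm.
Euler critical load P_cr = π²EI/L_e² = π²×208000×4.373×10^6/6620² = 204900 N.
P_allow = P_cr/n = 204900/4.53 = 45220 N.

P_allow = 45.2 kN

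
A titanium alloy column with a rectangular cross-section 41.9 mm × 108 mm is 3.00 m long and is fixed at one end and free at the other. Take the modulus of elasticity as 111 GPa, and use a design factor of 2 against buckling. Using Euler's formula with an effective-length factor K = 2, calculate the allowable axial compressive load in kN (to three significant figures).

Buckling occurs about the weak axis: I_min = h·b³/12 = 108×41.9³/12 = 662000 mm⁴ (b = 41.9 mm is the smaller dimension).
Effective length L_e = KL = 2×3.00 m = 6000 mm.
Euler critical load P_cr = π²EI/L_e² = π²×111000×662000/6000² = 20150 N.
P_allow = P_cr/n = 20150/2 = 10070 N.

P_allow = 10.1 kN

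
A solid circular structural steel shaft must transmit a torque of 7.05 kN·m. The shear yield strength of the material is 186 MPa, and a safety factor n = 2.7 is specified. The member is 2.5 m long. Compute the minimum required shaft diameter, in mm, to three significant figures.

d = 80.5 mm

Allowable shear stress τ_allow = 186/2.7 = 68.89 MPa.
For a solid shaft τ = 16T/(πd³), so d³ = 16T/(π τ_allow) = 16×7050000/(π×68.89) = 521200 mm³.
d = (521200)^(1/3) = 80.48 mm.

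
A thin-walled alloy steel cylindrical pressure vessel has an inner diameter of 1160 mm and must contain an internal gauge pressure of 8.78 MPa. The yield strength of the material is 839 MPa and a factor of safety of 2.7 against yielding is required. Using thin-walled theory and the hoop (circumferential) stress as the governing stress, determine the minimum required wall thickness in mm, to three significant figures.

t = 16.4 mm

σ_allow = 839/2.7 = 310.7 MPa.
Hoop stress σ_h = pD/(2t), so t = pD/(2σ_allow) = 8.78×1160/(2×310.7) = 16.39 mm.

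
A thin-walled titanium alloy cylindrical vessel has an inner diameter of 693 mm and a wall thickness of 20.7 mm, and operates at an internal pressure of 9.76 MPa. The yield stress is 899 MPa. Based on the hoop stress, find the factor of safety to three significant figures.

σ_h = pD/(2t) = 9.76×693/(2×20.7) = 163.4 MPa.
n = 899/163.4 = 5.503.

n = 5.50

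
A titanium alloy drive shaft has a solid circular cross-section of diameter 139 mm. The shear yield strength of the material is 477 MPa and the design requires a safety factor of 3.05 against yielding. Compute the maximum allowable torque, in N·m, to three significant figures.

τ_allow = 477/3.05 = 156.4 MPa.
For a solid shaft T_allow = τ_allow·πd³/16; πd³/16 = π×139³/16 = 527300 mm³.
T_allow = 156.4×527300 = 8.247×10^7 N·mm = 82470 N·m.

T_allow = 82500 N·m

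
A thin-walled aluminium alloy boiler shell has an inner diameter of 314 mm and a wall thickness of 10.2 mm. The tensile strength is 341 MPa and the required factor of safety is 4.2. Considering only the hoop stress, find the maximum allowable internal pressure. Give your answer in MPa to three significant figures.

σ_allow = 341/4.2 = 81.19 MPa.
σ_h = pD/(2t) → p_allow = 2σ_allow t/D = 2×81.19×10.2/314 = 5.275 MPa.

p_allow = 5.27 MPa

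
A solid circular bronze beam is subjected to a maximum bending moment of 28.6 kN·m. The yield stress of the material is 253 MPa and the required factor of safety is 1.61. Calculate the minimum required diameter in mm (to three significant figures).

σ_allow = 253/1.61 = 157.1 MPa.
For a solid circular section σ = 32M/(πd³), so d³ = 32M/(π σ_allow) = 32×2.8600×10^7/(π×157.1) = 1.854×10^6 mm³.
d = 122.8 mm.

d = 123 mm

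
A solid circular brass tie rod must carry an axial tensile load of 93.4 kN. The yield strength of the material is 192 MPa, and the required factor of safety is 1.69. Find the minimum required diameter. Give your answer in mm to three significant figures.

Allowable stress σ_allow = 192/1.69 = 113.6 MPa.
Required area A = F/σ_allow = 93400/113.6 = 822.1 mm².
A = πd²/4 → d = √(4A/π) = 32.35 mm.

d = 32.4 mm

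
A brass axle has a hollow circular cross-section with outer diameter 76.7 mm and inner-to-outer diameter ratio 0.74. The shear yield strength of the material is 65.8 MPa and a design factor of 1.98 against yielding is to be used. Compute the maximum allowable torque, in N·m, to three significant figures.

T_allow = 2060 N·m

τ_allow = 65.8/1.98 = 33.23 MPa.
For a hollow shaft T_allow = τ_allow·πd_o³(1−k⁴)/16 with 1−k⁴ = 0.7001, so πd_o³(1−k⁴)/16 = 62030 mm³.
T_allow = 33.23×62030 = 2.061×10^6 N·mm = 2061 N·m.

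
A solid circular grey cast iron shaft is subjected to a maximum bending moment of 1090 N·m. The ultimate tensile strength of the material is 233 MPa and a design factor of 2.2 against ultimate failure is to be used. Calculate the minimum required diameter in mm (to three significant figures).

σ_allow = 233/2.2 = 105.9 MPa.
For a solid circular section σ = 32M/(πd³), so d³ = 32M/(π σ_allow) = 32×1090000/(π×105.9) = 104800 mm³.
d = 47.15 mm.

d = 47.2 mm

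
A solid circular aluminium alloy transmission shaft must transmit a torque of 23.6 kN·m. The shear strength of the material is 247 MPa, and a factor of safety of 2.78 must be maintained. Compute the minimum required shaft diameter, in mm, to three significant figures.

Allowable shear stress τ_allow = 247/2.78 = 88.85 MPa.
For a solid shaft τ = 16T/(πd³), so d³ = 16T/(π τ_allow) = 16×2.3600×10^7/(π×88.85) = 1.353×10^6 mm³.
d = (1.353×10^6)^(1/3) = 110.6 mm.

d = 111 mm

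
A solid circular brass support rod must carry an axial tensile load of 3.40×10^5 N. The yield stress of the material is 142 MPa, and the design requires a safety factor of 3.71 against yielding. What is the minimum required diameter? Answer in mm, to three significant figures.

d = 106 mm

Allowable stress σ_allow = 142/3.71 = 38.27 MPa.
Required area A = F/σ_allow = 340000/38.27 = 8883 mm².
A = πd²/4 → d = √(4A/π) = 106.3 mm.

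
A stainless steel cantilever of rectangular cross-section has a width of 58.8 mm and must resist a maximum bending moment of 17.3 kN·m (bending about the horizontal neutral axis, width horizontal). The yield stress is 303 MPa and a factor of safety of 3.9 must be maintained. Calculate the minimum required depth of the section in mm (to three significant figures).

h = 151 mm

σ_allow = 303/3.9 = 77.69 MPa.
For a rectangular section σ = 6M/(bh²), so h² = 6M/(b σ_allow) = 6×1.7300×10^7/(58.8×77.69) = 22720 mm².
h = 150.7 mm.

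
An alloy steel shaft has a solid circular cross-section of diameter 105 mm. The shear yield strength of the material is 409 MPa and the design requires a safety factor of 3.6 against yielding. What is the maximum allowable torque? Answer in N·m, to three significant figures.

τ_allow = 409/3.6 = 113.6 MPa.
For a solid shaft T_allow = τ_allow·πd³/16; πd³/16 = π×105³/16 = 227300 mm³.
T_allow = 113.6×227300 = 2.582×10^7 N·mm = 25820 N·m.

T_allow = 25800 N·m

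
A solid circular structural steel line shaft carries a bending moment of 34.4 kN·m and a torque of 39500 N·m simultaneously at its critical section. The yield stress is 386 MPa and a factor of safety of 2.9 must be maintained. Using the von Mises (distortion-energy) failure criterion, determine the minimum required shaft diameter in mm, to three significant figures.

σ_allow = σ_y/n = 386/2.9 = 133.1 MPa.
For a solid shaft σ_b = 32M/(πd³) and τ = 16T/(πd³), so the von Mises stress is σ' = (16/πd³)·√(4M²+3T²).
√(4M²+3T²) = √(4×(3.440×10^7)² + 3×(3.950×10^7)²) = 9.703×10^7 N·mm.
d³ = 16×9.703×10^7/(π×133.1) = 3.713×10^6 mm³.
d = 154.8 mm.

d = 155 mm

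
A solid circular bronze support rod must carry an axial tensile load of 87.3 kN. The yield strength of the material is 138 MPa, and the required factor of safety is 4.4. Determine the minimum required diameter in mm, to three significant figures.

d = 59.5 mm

Allowable stress σ_allow = 138/4.4 = 31.36 MPa.
Required area A = F/σ_allow = 87300/31.36 = 2783 mm².
A = πd²/4 → d = √(4A/π) = 59.53 mm.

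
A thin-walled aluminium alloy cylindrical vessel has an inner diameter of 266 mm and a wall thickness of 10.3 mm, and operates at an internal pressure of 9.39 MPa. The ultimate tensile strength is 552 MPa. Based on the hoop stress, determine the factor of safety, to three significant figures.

σ_h = pD/(2t) = 9.39×266/(2×10.3) = 121.2 MPa.
n = 552/121.2 = 4.553.

n = 4.55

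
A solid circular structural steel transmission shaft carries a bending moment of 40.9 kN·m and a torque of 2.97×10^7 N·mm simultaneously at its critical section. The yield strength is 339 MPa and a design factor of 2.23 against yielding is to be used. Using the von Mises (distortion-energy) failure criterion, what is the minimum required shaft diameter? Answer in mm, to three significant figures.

σ_allow = σ_y/n = 339/2.23 = 152.0 MPa.
For a solid shaft σ_b = 32M/(πd³) and τ = 16T/(πd³), so the von Mises stress is σ' = (16/πd³)·√(4M²+3T²).
√(4M²+3T²) = √(4×(4.090×10^7)² + 3×(2.970×10^7)²) = 9.663×10^7 N·mm.
d³ = 16×9.663×10^7/(π×152.0) = 3.237×10^6 mm³.
d = 147.9 mm.

d = 148 mm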